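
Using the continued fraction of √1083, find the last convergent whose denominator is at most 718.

√1083 = [32; 1, 9, 1, 64, …] (period length 4).
Convergents:
  p_0/q_0 = 32/1
  p_1/q_1 = 33/1
  p_2/q_2 = 329/10
  p_3/q_3 = 362/11
  p_4/q_4 = 23497/714
  p_5/q_5 = 23859/725
q_4 = 714 ≤ 718 < 725 = q_5, so the answer is 23497/714.

23497/714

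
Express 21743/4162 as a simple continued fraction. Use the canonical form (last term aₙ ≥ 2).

[5; 4, 2, 5, 1, 8, 8]

21743 = 5·4162 + 933
4162 = 4·933 + 430
933 = 2·430 + 73
430 = 5·73 + 65
73 = 1·65 + 8
65 = 8·8 + 1
8 = 8·1 + 0  (stop)
So 21743/4162 = [5; 4, 2, 5, 1, 8, 8].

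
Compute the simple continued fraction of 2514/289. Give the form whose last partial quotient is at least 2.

2514 = 8×289 + 202
289 = 1×202 + 87
202 = 2×87 + 28
87 = 3×28 + 3
28 = 9×3 + 1
3 = 3×1 + 0  (stop)
So 2514/289 = [8; 1, 2, 3, 9, 3].

[8; 1, 2, 3, 9, 3]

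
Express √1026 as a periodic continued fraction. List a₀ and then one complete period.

[32; 32, 64]

a₀ = ⌊√1026⌋ = 32.
With m₀=0, d₀=1 and mₖ₊₁ = dₖaₖ − mₖ, dₖ₊₁ = (n − mₖ₊₁²)/dₖ, aₖ₊₁ = ⌊(a₀+mₖ₊₁)/dₖ₊₁⌋:
  k=1: m=32, d=2, a=32
  k=2: m=32, d=1, a=64
d=1 and a=2a₀=64 at k=2, so the next step gives (m, d) = (32, 2) again — its k=1 value — and the period has length 2.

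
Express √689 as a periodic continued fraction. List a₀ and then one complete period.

a₀ = ⌊√689⌋ = 26.
With m₀=0, d₀=1 and mₖ₊₁ = dₖaₖ − mₖ, dₖ₊₁ = (n − mₖ₊₁²)/dₖ, aₖ₊₁ = ⌊(a₀+mₖ₊₁)/dₖ₊₁⌋:
  k=1: m=26, d=13, a=4
  k=2: m=26, d=1, a=52
d=1 and a=2a₀=52 at k=2, so the next step gives (m, d) = (26, 13) again — its k=1 value — and the period has length 2.

[26; 4, 52]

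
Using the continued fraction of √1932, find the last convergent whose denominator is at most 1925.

84085/1913

√1932 = [43; 1, 20, 1, 86, …] (period length 4).
Convergents:
  p_0/q_0 = 43/1
  p_1/q_1 = 44/1
  p_2/q_2 = 923/21
  p_3/q_3 = 967/22
  p_4/q_4 = 84085/1913
  p_5/q_5 = 85052/1935
q_4 = 1913 ≤ 1925 < 1935 = q_5, so the answer is 84085/1913.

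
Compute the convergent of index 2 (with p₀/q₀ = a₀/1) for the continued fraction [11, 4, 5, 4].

236/21

Using pₖ = aₖpₖ₋₁ + pₖ₋₂, qₖ = aₖqₖ₋₁ + qₖ₋₂ (with p₋₁=1, p₋₂=0, q₋₁=0, q₋₂=1):
  k=0: a=11, p=11, q=1
  k=1: a=4, p=45, q=4
  k=2: a=5, p=236, q=21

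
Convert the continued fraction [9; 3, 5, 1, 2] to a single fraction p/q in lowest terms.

503/54

Using pₖ = aₖpₖ₋₁ + pₖ₋₂ and qₖ = aₖqₖ₋₁ + qₖ₋₂:
  k=0: a=9, p=9, q=1
  k=1: a=3, p=28, q=3
  k=2: a=5, p=149, q=16
  k=3: a=1, p=177, q=19
  k=4: a=2, p=503, q=54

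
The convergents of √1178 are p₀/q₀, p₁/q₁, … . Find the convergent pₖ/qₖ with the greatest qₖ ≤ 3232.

√1178 = [34; 3, 9, 2, 9, 3, 68, …] (period length 6).
Convergents:
  p_0/q_0 = 34/1
  p_1/q_1 = 103/3
  p_2/q_2 = 961/28
  p_3/q_3 = 2025/59
  p_4/q_4 = 19186/559
  p_5/q_5 = 59583/1736
  p_6/q_6 = 4070830/118607
q_5 = 1736 ≤ 3232 < 118607 = q_6, so the answer is 59583/1736.

59583/1736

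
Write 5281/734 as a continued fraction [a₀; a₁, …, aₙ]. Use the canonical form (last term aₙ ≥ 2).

5281 = 7×734 + 143
734 = 5×143 + 19
143 = 7×19 + 10
19 = 1×10 + 9
10 = 1×9 + 1
9 = 9×1 + 0  (stop)
So 5281/734 = [7; 5, 7, 1, 1, 9].

[7; 5, 7, 1, 1, 9]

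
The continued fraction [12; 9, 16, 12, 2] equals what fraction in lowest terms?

Using pₖ = aₖpₖ₋₁ + pₖ₋₂ and qₖ = aₖqₖ₋₁ + qₖ₋₂:
  k=0: a=12, p=12, q=1
  k=1: a=9, p=109, q=9
  k=2: a=16, p=1756, q=145
  k=3: a=12, p=21181, q=1749
  k=4: a=2, p=44118, q=3643

44118/3643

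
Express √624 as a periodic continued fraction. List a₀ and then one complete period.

[24; 1, 48]

a₀ = ⌊√624⌋ = 24.
With m₀=0, d₀=1 and mₖ₊₁ = dₖaₖ − mₖ, dₖ₊₁ = (n − mₖ₊₁²)/dₖ, aₖ₊₁ = ⌊(a₀+mₖ₊₁)/dₖ₊₁⌋:
  k=1: m=24, d=48, a=1
  k=2: m=24, d=1, a=48
d=1 and a=2a₀=48 at k=2, so the next step gives (m, d) = (24, 48) again — its k=1 value — and the period has length 2.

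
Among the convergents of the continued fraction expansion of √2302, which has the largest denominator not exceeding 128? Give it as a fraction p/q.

2303/48

√2302 = [47; 1, 46, 1, 94, …] (period length 4).
Convergents:
  p_0/q_0 = 47/1
  p_1/q_1 = 48/1
  p_2/q_2 = 2255/47
  p_3/q_3 = 2303/48
  p_4/q_4 = 218737/4559
q_3 = 48 ≤ 128 < 4559 = q_4, so the answer is 2303/48.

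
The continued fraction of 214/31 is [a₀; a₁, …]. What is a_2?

9

214 = 6·31 + 28   →  a_0 = 6
31 = 1·28 + 3   →  a_1 = 1
28 = 9·3 + 1   →  a_2 = 9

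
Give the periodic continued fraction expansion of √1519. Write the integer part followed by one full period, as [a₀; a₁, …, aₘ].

[38; 1, 37, 1, 76]

a₀ = ⌊√1519⌋ = 38.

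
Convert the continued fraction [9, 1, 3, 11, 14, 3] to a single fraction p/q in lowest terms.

Using pₖ = aₖpₖ₋₁ + pₖ₋₂ and qₖ = aₖqₖ₋₁ + qₖ₋₂:
  k=0: a=9, p=9, q=1
  k=1: a=1, p=10, q=1
  k=2: a=3, p=39, q=4
  k=3: a=11, p=439, q=45
  k=4: a=14, p=6185, q=634
  k=5: a=3, p=18994, q=1947

18994/1947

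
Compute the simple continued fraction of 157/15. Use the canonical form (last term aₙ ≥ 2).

157 = 10*15 + 7
15 = 2*7 + 1
7 = 7*1 + 0  (stop)
So 157/15 = [10; 2, 7].

[10; 2, 7]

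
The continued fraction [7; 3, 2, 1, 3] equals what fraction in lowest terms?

270/37

Using pₖ = aₖpₖ₋₁ + pₖ₋₂ and qₖ = aₖqₖ₋₁ + qₖ₋₂:
  k=0: a=7, p=7, q=1
  k=1: a=3, p=22, q=3
  k=2: a=2, p=51, q=7
  k=3: a=1, p=73, q=10
  k=4: a=3, p=270, q=37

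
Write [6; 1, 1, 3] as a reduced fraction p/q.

46/7

Fold from the inside: start with 3/1.
  1 + 1/3 = 4/3
  1 + 3/4 = 7/4
  6 + 4/7 = 46/7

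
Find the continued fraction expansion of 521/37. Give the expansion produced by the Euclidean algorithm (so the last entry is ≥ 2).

[14; 12, 3]

521 = 14·37 + 3
37 = 12·3 + 1
3 = 3·1 + 0  (stop)
So 521/37 = [14; 12, 3].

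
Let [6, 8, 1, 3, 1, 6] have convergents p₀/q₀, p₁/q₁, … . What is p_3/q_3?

Using pₖ = aₖpₖ₋₁ + pₖ₋₂, qₖ = aₖqₖ₋₁ + qₖ₋₂ (with p₋₁=1, p₋₂=0, q₋₁=0, q₋₂=1):
  k=0: a=6, p=6, q=1
  k=1: a=8, p=49, q=8
  k=2: a=1, p=55, q=9
  k=3: a=3, p=214, q=35

214/35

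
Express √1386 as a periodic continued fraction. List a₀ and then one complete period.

a₀ = ⌊√1386⌋ = 37.
With m₀=0, d₀=1 and mₖ₊₁ = dₖaₖ − mₖ, dₖ₊₁ = (n − mₖ₊₁²)/dₖ, aₖ₊₁ = ⌊(a₀+mₖ₊₁)/dₖ₊₁⌋:
  k=1: m=37, d=17, a=4
  k=2: m=31, d=25, a=2
  k=3: m=19, d=41, a=1
  k=4: m=22, d=22, a=2
  k=5: m=22, d=41, a=1
  k=6: m=19, d=25, a=2
  k=7: m=31, d=17, a=4
  k=8: m=37, d=1, a=74
d=1 and a=2a₀=74 at k=8, so the next step gives (m, d) = (37, 17) again — its k=1 value — and the period has length 8.

[37; 4, 2, 1, 2, 1, 2, 4, 74]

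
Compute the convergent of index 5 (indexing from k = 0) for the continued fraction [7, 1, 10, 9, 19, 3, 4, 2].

46139/5833

Using pₖ = aₖpₖ₋₁ + pₖ₋₂, qₖ = aₖqₖ₋₁ + qₖ₋₂ (with p₋₁=1, p₋₂=0, q₋₁=0, q₋₂=1):
  k=0: a=7, p=7, q=1
  k=1: a=1, p=8, q=1
  k=2: a=10, p=87, q=11
  k=3: a=9, p=791, q=100
  k=4: a=19, p=15116, q=1911
  k=5: a=3, p=46139, q=5833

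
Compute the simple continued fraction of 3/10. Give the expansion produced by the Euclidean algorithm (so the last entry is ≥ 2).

3 = 0·10 + 3
10 = 3·3 + 1
3 = 3·1 + 0  (stop)
So 3/10 = [0; 3, 3].

[0; 3, 3]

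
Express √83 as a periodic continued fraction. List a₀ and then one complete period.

a₀ = ⌊√83⌋ = 9.
With m₀=0, d₀=1 and mₖ₊₁ = dₖaₖ − mₖ, dₖ₊₁ = (n − mₖ₊₁²)/dₖ, aₖ₊₁ = ⌊(a₀+mₖ₊₁)/dₖ₊₁⌋:
  k=1: m=9, d=2, a=9
  k=2: m=9, d=1, a=18
d=1 and a=2a₀=18 at k=2, so the next step gives (m, d) = (9, 2) again — its k=1 value — and the period has length 2.

[9; 9, 18]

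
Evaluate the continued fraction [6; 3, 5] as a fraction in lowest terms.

Using pₖ = aₖpₖ₋₁ + pₖ₋₂ and qₖ = aₖqₖ₋₁ + qₖ₋₂:
  k=0: a=6, p=6, q=1
  k=1: a=3, p=19, q=3
  k=2: a=5, p=101, q=16

101/16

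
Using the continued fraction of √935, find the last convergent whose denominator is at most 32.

√935 = [30; 1, 1, 2, 1, 2, 1, 1, 60, …] (period length 8).
Convergents:
  p_0/q_0 = 30/1
  p_1/q_1 = 31/1
  p_2/q_2 = 61/2
  p_3/q_3 = 153/5
  p_4/q_4 = 214/7
  p_5/q_5 = 581/19
  p_6/q_6 = 795/26
  p_7/q_7 = 1376/45
q_6 = 26 ≤ 32 < 45 = q_7, so the answer is 795/26.

795/26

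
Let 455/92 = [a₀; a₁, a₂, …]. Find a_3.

2

455 = 4·92 + 87   →  a_0 = 4
92 = 1·87 + 5   →  a_1 = 1
87 = 17·5 + 2   →  a_2 = 17
5 = 2·2 + 1   →  a_3 = 2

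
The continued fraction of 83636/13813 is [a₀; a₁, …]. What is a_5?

83636 = 6·13813 + 758   →  a_0 = 6
13813 = 18·758 + 169   →  a_1 = 18
758 = 4·169 + 82   →  a_2 = 4
169 = 2·82 + 5   →  a_3 = 2
82 = 16·5 + 2   →  a_4 = 16
5 = 2·2 + 1   →  a_5 = 2

2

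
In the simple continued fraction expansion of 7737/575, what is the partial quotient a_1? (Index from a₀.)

2

7737 = 13·575 + 262   →  a_0 = 13
575 = 2·262 + 51   →  a_1 = 2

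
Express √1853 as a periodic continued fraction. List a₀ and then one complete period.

a₀ = ⌊√1853⌋ = 43.
With m₀=0, d₀=1 and mₖ₊₁ = dₖaₖ − mₖ, dₖ₊₁ = (n − mₖ₊₁²)/dₖ, aₖ₊₁ = ⌊(a₀+mₖ₊₁)/dₖ₊₁⌋:
  k=1: m=43, d=4, a=21
  k=2: m=41, d=43, a=1
  k=3: m=2, d=43, a=1
  k=4: m=41, d=4, a=21
  k=5: m=43, d=1, a=86
d=1 and a=2a₀=86 at k=5, so the next step gives (m, d) = (43, 4) again — its k=1 value — and the period has length 5.

[43; 21, 1, 1, 21, 86]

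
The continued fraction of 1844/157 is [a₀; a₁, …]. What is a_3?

1

1844 = 11·157 + 117   →  a_0 = 11
157 = 1·117 + 40   →  a_1 = 1
117 = 2·40 + 37   →  a_2 = 2
40 = 1·37 + 3   →  a_3 = 1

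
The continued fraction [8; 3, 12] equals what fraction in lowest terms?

308/37

Fold from the inside: start with 12/1.
  3 + 1/12 = 37/12
  8 + 12/37 = 308/37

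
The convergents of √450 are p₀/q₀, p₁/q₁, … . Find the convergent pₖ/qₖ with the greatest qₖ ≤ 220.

4179/197

√450 = [21; 4, 1, 2, 4, 2, 1, 4, 42, …] (period length 8).
Convergents:
  p_0/q_0 = 21/1
  p_1/q_1 = 85/4
  p_2/q_2 = 106/5
  p_3/q_3 = 297/14
  p_4/q_4 = 1294/61
  p_5/q_5 = 2885/136
  p_6/q_6 = 4179/197
  p_7/q_7 = 19601/924
q_6 = 197 ≤ 220 < 924 = q_7, so the answer is 4179/197.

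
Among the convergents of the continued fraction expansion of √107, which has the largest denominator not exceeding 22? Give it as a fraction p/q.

√107 = [10; 2, 1, 9, 1, 2, 20, …] (period length 6).
Convergents:
  p_0/q_0 = 10/1
  p_1/q_1 = 21/2
  p_2/q_2 = 31/3
  p_3/q_3 = 300/29
q_2 = 3 ≤ 22 < 29 = q_3, so the answer is 31/3.

31/3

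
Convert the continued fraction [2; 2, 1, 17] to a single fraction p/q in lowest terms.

124/53

Using pₖ = aₖpₖ₋₁ + pₖ₋₂ and qₖ = aₖqₖ₋₁ + qₖ₋₂:
  k=0: a=2, p=2, q=1
  k=1: a=2, p=5, q=2
  k=2: a=1, p=7, q=3
  k=3: a=17, p=124, q=53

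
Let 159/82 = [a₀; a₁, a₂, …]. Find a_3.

159 = 1·82 + 77   →  a_0 = 1
82 = 1·77 + 5   →  a_1 = 1
77 = 15·5 + 2   →  a_2 = 15
5 = 2·2 + 1   →  a_3 = 2

2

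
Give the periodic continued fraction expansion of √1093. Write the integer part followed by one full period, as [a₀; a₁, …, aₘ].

a₀ = ⌊√1093⌋ = 33.
With m₀=0, d₀=1 and mₖ₊₁ = dₖaₖ − mₖ, dₖ₊₁ = (n − mₖ₊₁²)/dₖ, aₖ₊₁ = ⌊(a₀+mₖ₊₁)/dₖ₊₁⌋:
  k=1: m=33, d=4, a=16
  k=2: m=31, d=33, a=1
  k=3: m=2, d=33, a=1
  k=4: m=31, d=4, a=16
  k=5: m=33, d=1, a=66
d=1 and a=2a₀=66 at k=5, so the next step gives (m, d) = (33, 4) again — its k=1 value — and the period has length 5.

[33; 16, 1, 1, 16, 66]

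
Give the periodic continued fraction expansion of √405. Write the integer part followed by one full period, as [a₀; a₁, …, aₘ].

[20; 8, 40]

a₀ = ⌊√405⌋ = 20.
With m₀=0, d₀=1 and mₖ₊₁ = dₖaₖ − mₖ, dₖ₊₁ = (n − mₖ₊₁²)/dₖ, aₖ₊₁ = ⌊(a₀+mₖ₊₁)/dₖ₊₁⌋:
  k=1: m=20, d=5, a=8
  k=2: m=20, d=1, a=40
d=1 and a=2a₀=40 at k=2, so the next step gives (m, d) = (20, 5) again — its k=1 value — and the period has length 2.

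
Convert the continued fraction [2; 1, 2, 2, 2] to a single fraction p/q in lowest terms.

Using pₖ = aₖpₖ₋₁ + pₖ₋₂ and qₖ = aₖqₖ₋₁ + qₖ₋₂:
  k=0: a=2, p=2, q=1
  k=1: a=1, p=3, q=1
  k=2: a=2, p=8, q=3
  k=3: a=2, p=19, q=7
  k=4: a=2, p=46, q=17

46/17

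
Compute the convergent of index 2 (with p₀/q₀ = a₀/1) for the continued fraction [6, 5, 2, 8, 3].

Using pₖ = aₖpₖ₋₁ + pₖ₋₂, qₖ = aₖqₖ₋₁ + qₖ₋₂ (with p₋₁=1, p₋₂=0, q₋₁=0, q₋₂=1):
  k=0: a=6, p=6, q=1
  k=1: a=5, p=31, q=5
  k=2: a=2, p=68, q=11

68/11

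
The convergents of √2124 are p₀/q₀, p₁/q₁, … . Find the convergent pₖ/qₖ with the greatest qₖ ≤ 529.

√2124 = [46; 11, 1, 1, 22, 1, 1, 11, 92, …] (period length 8).
Convergents:
  p_0/q_0 = 46/1
  p_1/q_1 = 507/11
  p_2/q_2 = 553/12
  p_3/q_3 = 1060/23
  p_4/q_4 = 23873/518
  p_5/q_5 = 24933/541
q_4 = 518 ≤ 529 < 541 = q_5, so the answer is 23873/518.

23873/518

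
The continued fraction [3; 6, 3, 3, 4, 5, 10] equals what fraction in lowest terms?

45646/14451

Using pₖ = aₖpₖ₋₁ + pₖ₋₂ and qₖ = aₖqₖ₋₁ + qₖ₋₂:
  k=0: a=3, p=3, q=1
  k=1: a=6, p=19, q=6
  k=2: a=3, p=60, q=19
  k=3: a=3, p=199, q=63
  k=4: a=4, p=856, q=271
  k=5: a=5, p=4479, q=1418
  k=6: a=10, p=45646, q=14451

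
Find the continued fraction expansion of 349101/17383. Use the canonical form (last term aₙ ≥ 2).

[20; 12, 15, 1, 5, 15]

349101 = 20×17383 + 1441
17383 = 12×1441 + 91
1441 = 15×91 + 76
91 = 1×76 + 15
76 = 5×15 + 1
15 = 15×1 + 0  (stop)
So 349101/17383 = [20; 12, 15, 1, 5, 15].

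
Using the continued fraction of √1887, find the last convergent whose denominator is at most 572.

8992/207

√1887 = [43; 2, 3, 1, 1, 1, 3, 2, 86, …] (period length 8).
Convergents:
  p_0/q_0 = 43/1
  p_1/q_1 = 87/2
  p_2/q_2 = 304/7
  p_3/q_3 = 391/9
  p_4/q_4 = 695/16
  p_5/q_5 = 1086/25
  p_6/q_6 = 3953/91
  p_7/q_7 = 8992/207
  p_8/q_8 = 777265/17893
q_7 = 207 ≤ 572 < 17893 = q_8, so the answer is 8992/207.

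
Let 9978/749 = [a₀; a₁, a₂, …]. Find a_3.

3

9978 = 13·749 + 241   →  a_0 = 13
749 = 3·241 + 26   →  a_1 = 3
241 = 9·26 + 7   →  a_2 = 9
26 = 3·7 + 5   →  a_3 = 3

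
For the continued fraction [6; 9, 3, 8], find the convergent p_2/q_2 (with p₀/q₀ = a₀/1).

171/28

Using pₖ = aₖpₖ₋₁ + pₖ₋₂, qₖ = aₖqₖ₋₁ + qₖ₋₂ (with p₋₁=1, p₋₂=0, q₋₁=0, q₋₂=1):
  k=0: a=6, p=6, q=1
  k=1: a=9, p=55, q=9
  k=2: a=3, p=171, q=28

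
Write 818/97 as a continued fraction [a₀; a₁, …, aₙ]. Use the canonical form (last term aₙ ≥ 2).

[8; 2, 3, 4, 3]

818 = 8·97 + 42
97 = 2·42 + 13
42 = 3·13 + 3
13 = 4·3 + 1
3 = 3·1 + 0  (stop)
So 818/97 = [8; 2, 3, 4, 3].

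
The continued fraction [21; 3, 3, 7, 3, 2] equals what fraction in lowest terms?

11311/531

Using pₖ = aₖpₖ₋₁ + pₖ₋₂ and qₖ = aₖqₖ₋₁ + qₖ₋₂:
  k=0: a=21, p=21, q=1
  k=1: a=3, p=64, q=3
  k=2: a=3, p=213, q=10
  k=3: a=7, p=1555, q=73
  k=4: a=3, p=4878, q=229
  k=5: a=2, p=11311, q=531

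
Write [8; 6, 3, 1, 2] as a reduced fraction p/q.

563/69

Fold from the inside: start with 2/1.
  1 + 1/2 = 3/2
  3 + 2/3 = 11/3
  6 + 3/11 = 69/11
  8 + 11/69 = 563/69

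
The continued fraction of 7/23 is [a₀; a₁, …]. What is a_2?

7 = 0·23 + 7   →  a_0 = 0
23 = 3·7 + 2   →  a_1 = 3
7 = 3·2 + 1   →  a_2 = 3

3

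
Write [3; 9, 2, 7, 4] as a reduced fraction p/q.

Fold from the inside: start with 4/1.
  7 + 1/4 = 29/4
  2 + 4/29 = 62/29
  9 + 29/62 = 587/62
  3 + 62/587 = 1823/587

1823/587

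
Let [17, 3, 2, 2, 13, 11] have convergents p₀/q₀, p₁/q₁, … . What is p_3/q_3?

Using pₖ = aₖpₖ₋₁ + pₖ₋₂, qₖ = aₖqₖ₋₁ + qₖ₋₂ (with p₋₁=1, p₋₂=0, q₋₁=0, q₋₂=1):
  k=0: a=17, p=17, q=1
  k=1: a=3, p=52, q=3
  k=2: a=2, p=121, q=7
  k=3: a=2, p=294, q=17

294/17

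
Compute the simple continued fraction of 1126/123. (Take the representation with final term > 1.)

1126 = 9·123 + 19
123 = 6·19 + 9
19 = 2·9 + 1
9 = 9·1 + 0  (stop)
So 1126/123 = [9; 6, 2, 9].

[9; 6, 2, 9]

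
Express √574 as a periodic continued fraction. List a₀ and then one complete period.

a₀ = ⌊√574⌋ = 23.
With m₀=0, d₀=1 and mₖ₊₁ = dₖaₖ − mₖ, dₖ₊₁ = (n − mₖ₊₁²)/dₖ, aₖ₊₁ = ⌊(a₀+mₖ₊₁)/dₖ₊₁⌋:
  k=1: m=23, d=45, a=1
  k=2: m=22, d=2, a=22
  k=3: m=22, d=45, a=1
  k=4: m=23, d=1, a=46
d=1 and a=2a₀=46 at k=4, so the next step gives (m, d) = (23, 45) again — its k=1 value — and the period has length 4.

[23; 1, 22, 1, 46]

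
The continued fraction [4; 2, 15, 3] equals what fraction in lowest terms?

426/95

Using pₖ = aₖpₖ₋₁ + pₖ₋₂ and qₖ = aₖqₖ₋₁ + qₖ₋₂:
  k=0: a=4, p=4, q=1
  k=1: a=2, p=9, q=2
  k=2: a=15, p=139, q=31
  k=3: a=3, p=426, q=95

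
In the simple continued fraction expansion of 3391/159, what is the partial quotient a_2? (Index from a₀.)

17

3391 = 21·159 + 52   →  a_0 = 21
159 = 3·52 + 3   →  a_1 = 3
52 = 17·3 + 1   →  a_2 = 17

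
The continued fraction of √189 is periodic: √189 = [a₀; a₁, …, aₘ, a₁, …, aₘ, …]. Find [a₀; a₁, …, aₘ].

[13; 1, 2, 1, 26]

a₀ = ⌊√189⌋ = 13.
With m₀=0, d₀=1 and mₖ₊₁ = dₖaₖ − mₖ, dₖ₊₁ = (n − mₖ₊₁²)/dₖ, aₖ₊₁ = ⌊(a₀+mₖ₊₁)/dₖ₊₁⌋:
  k=1: m=13, d=20, a=1
  k=2: m=7, d=7, a=2
  k=3: m=7, d=20, a=1
  k=4: m=13, d=1, a=26
d=1 and a=2a₀=26 at k=4, so the next step gives (m, d) = (13, 20) again — its k=1 value — and the period has length 4.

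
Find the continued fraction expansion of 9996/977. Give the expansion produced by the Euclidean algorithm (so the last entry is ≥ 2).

9996 = 10·977 + 226
977 = 4·226 + 73
226 = 3·73 + 7
73 = 10·7 + 3
7 = 2·3 + 1
3 = 3·1 + 0  (stop)
So 9996/977 = [10; 4, 3, 10, 2, 3].

[10; 4, 3, 10, 2, 3]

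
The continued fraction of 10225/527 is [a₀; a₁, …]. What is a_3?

10225 = 19·527 + 212   →  a_0 = 19
527 = 2·212 + 103   →  a_1 = 2
212 = 2·103 + 6   →  a_2 = 2
103 = 17·6 + 1   →  a_3 = 17

17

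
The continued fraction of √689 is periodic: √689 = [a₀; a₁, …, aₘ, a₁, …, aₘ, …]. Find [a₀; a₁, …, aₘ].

a₀ = ⌊√689⌋ = 26.

[26; 4, 52]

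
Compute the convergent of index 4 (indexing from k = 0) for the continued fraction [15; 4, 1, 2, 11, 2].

2419/159

Using pₖ = aₖpₖ₋₁ + pₖ₋₂, qₖ = aₖqₖ₋₁ + qₖ₋₂ (with p₋₁=1, p₋₂=0, q₋₁=0, q₋₂=1):
  k=0: a=15, p=15, q=1
  k=1: a=4, p=61, q=4
  k=2: a=1, p=76, q=5
  k=3: a=2, p=213, q=14
  k=4: a=11, p=2419, q=159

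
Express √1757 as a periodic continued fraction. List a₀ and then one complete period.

[41; 1, 10, 1, 82]

a₀ = ⌊√1757⌋ = 41.
With m₀=0, d₀=1 and mₖ₊₁ = dₖaₖ − mₖ, dₖ₊₁ = (n − mₖ₊₁²)/dₖ, aₖ₊₁ = ⌊(a₀+mₖ₊₁)/dₖ₊₁⌋:
  k=1: m=41, d=76, a=1
  k=2: m=35, d=7, a=10
  k=3: m=35, d=76, a=1
  k=4: m=41, d=1, a=82
d=1 and a=2a₀=82 at k=4, so the next step gives (m, d) = (41, 76) again — its k=1 value — and the period has length 4.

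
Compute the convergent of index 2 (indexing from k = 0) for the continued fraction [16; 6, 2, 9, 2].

Using pₖ = aₖpₖ₋₁ + pₖ₋₂, qₖ = aₖqₖ₋₁ + qₖ₋₂ (with p₋₁=1, p₋₂=0, q₋₁=0, q₋₂=1):
  k=0: a=16, p=16, q=1
  k=1: a=6, p=97, q=6
  k=2: a=2, p=210, q=13

210/13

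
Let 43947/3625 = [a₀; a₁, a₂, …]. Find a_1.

43947 = 12·3625 + 447   →  a_0 = 12
3625 = 8·447 + 49   →  a_1 = 8

8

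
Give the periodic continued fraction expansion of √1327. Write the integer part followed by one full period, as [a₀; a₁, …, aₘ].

[36; 2, 2, 1, 35, 1, 2, 2, 72]

a₀ = ⌊√1327⌋ = 36.
With m₀=0, d₀=1 and mₖ₊₁ = dₖaₖ − mₖ, dₖ₊₁ = (n − mₖ₊₁²)/dₖ, aₖ₊₁ = ⌊(a₀+mₖ₊₁)/dₖ₊₁⌋:
  k=1: m=36, d=31, a=2
  k=2: m=26, d=21, a=2
  k=3: m=16, d=51, a=1
  k=4: m=35, d=2, a=35
  k=5: m=35, d=51, a=1
  k=6: m=16, d=21, a=2
  k=7: m=26, d=31, a=2
  k=8: m=36, d=1, a=72
d=1 and a=2a₀=72 at k=8, so the next step gives (m, d) = (36, 31) again — its k=1 value — and the period has length 8.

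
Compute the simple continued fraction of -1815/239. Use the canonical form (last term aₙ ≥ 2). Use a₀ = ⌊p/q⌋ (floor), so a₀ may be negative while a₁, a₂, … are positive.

[-8; 2, 2, 6, 2, 3]

-1815 = -8·239 + 97
239 = 2·97 + 45
97 = 2·45 + 7
45 = 6·7 + 3
7 = 2·3 + 1
3 = 3·1 + 0  (stop)
So -1815/239 = [-8; 2, 2, 6, 2, 3].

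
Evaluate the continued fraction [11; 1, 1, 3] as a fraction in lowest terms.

Fold from the inside: start with 3/1.
  1 + 1/3 = 4/3
  1 + 3/4 = 7/4
  11 + 4/7 = 81/7

81/7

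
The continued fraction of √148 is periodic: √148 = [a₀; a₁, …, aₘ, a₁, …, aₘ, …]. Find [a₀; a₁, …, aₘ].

a₀ = ⌊√148⌋ = 12.

[12; 6, 24]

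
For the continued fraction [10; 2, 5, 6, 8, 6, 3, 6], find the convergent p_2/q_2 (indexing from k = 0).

115/11

Using pₖ = aₖpₖ₋₁ + pₖ₋₂, qₖ = aₖqₖ₋₁ + qₖ₋₂ (with p₋₁=1, p₋₂=0, q₋₁=0, q₋₂=1):
  k=0: a=10, p=10, q=1
  k=1: a=2, p=21, q=2
  k=2: a=5, p=115, q=11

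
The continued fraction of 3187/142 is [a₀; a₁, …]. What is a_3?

1

3187 = 22·142 + 63   →  a_0 = 22
142 = 2·63 + 16   →  a_1 = 2
63 = 3·16 + 15   →  a_2 = 3
16 = 1·15 + 1   →  a_3 = 1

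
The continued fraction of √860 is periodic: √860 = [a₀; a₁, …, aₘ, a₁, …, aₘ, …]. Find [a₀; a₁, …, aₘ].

[29; 3, 14, 3, 58]

a₀ = ⌊√860⌋ = 29.
With m₀=0, d₀=1 and mₖ₊₁ = dₖaₖ − mₖ, dₖ₊₁ = (n − mₖ₊₁²)/dₖ, aₖ₊₁ = ⌊(a₀+mₖ₊₁)/dₖ₊₁⌋:
  k=1: m=29, d=19, a=3
  k=2: m=28, d=4, a=14
  k=3: m=28, d=19, a=3
  k=4: m=29, d=1, a=58
d=1 and a=2a₀=58 at k=4, so the next step gives (m, d) = (29, 19) again — its k=1 value — and the period has length 4.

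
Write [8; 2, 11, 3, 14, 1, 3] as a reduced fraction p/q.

Using pₖ = aₖpₖ₋₁ + pₖ₋₂ and qₖ = aₖqₖ₋₁ + qₖ₋₂:
  k=0: a=8, p=8, q=1
  k=1: a=2, p=17, q=2
  k=2: a=11, p=195, q=23
  k=3: a=3, p=602, q=71
  k=4: a=14, p=8623, q=1017
  k=5: a=1, p=9225, q=1088
  k=6: a=3, p=36298, q=4281

36298/4281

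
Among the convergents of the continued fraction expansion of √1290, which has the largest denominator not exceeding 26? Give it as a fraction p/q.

√1290 = [35; 1, 10, 1, 70, …] (period length 4).
Convergents:
  p_0/q_0 = 35/1
  p_1/q_1 = 36/1
  p_2/q_2 = 395/11
  p_3/q_3 = 431/12
  p_4/q_4 = 30565/851
q_3 = 12 ≤ 26 < 851 = q_4, so the answer is 431/12.

431/12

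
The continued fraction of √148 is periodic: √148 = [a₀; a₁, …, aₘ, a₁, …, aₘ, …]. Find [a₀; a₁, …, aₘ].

a₀ = ⌊√148⌋ = 12.
With m₀=0, d₀=1 and mₖ₊₁ = dₖaₖ − mₖ, dₖ₊₁ = (n − mₖ₊₁²)/dₖ, aₖ₊₁ = ⌊(a₀+mₖ₊₁)/dₖ₊₁⌋:
  k=1: m=12, d=4, a=6
  k=2: m=12, d=1, a=24
d=1 and a=2a₀=24 at k=2, so the next step gives (m, d) = (12, 4) again — its k=1 value — and the period has length 2.

[12; 6, 24]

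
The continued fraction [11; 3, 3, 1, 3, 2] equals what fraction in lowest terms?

1255/111

Fold from the inside: start with 2/1.
  3 + 1/2 = 7/2
  1 + 2/7 = 9/7
  3 + 7/9 = 34/9
  3 + 9/34 = 111/34
  11 + 34/111 = 1255/111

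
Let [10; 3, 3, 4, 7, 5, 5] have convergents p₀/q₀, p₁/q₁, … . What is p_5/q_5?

Using pₖ = aₖpₖ₋₁ + pₖ₋₂, qₖ = aₖqₖ₋₁ + qₖ₋₂ (with p₋₁=1, p₋₂=0, q₋₁=0, q₋₂=1):
  k=0: a=10, p=10, q=1
  k=1: a=3, p=31, q=3
  k=2: a=3, p=103, q=10
  k=3: a=4, p=443, q=43
  k=4: a=7, p=3204, q=311
  k=5: a=5, p=16463, q=1598

16463/1598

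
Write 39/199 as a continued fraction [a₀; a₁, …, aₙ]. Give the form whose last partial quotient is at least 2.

39 = 0*199 + 39
199 = 5*39 + 4
39 = 9*4 + 3
4 = 1*3 + 1
3 = 3*1 + 0  (stop)
So 39/199 = [0; 5, 9, 1, 3].

[0; 5, 9, 1, 3]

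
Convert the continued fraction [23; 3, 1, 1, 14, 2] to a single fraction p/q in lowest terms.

4913/211

Using pₖ = aₖpₖ₋₁ + pₖ₋₂ and qₖ = aₖqₖ₋₁ + qₖ₋₂:
  k=0: a=23, p=23, q=1
  k=1: a=3, p=70, q=3
  k=2: a=1, p=93, q=4
  k=3: a=1, p=163, q=7
  k=4: a=14, p=2375, q=102
  k=5: a=2, p=4913, q=211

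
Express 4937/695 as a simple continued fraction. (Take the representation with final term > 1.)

[7; 9, 1, 1, 1, 7, 3]

4937 = 7·695 + 72
695 = 9·72 + 47
72 = 1·47 + 25
47 = 1·25 + 22
25 = 1·22 + 3
22 = 7·3 + 1
3 = 3·1 + 0  (stop)
So 4937/695 = [7; 9, 1, 1, 1, 7, 3].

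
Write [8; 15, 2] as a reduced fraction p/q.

250/31

Fold from the inside: start with 2/1.
  15 + 1/2 = 31/2
  8 + 2/31 = 250/31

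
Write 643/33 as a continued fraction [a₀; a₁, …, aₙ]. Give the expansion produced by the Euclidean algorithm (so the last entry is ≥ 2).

643 = 19*33 + 16
33 = 2*16 + 1
16 = 16*1 + 0  (stop)
So 643/33 = [19; 2, 16].

[19; 2, 16]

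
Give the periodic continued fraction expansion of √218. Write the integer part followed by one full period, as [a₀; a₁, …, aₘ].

a₀ = ⌊√218⌋ = 14.
With m₀=0, d₀=1 and mₖ₊₁ = dₖaₖ − mₖ, dₖ₊₁ = (n − mₖ₊₁²)/dₖ, aₖ₊₁ = ⌊(a₀+mₖ₊₁)/dₖ₊₁⌋:
  k=1: m=14, d=22, a=1
  k=2: m=8, d=7, a=3
  k=3: m=13, d=7, a=3
  k=4: m=8, d=22, a=1
  k=5: m=14, d=1, a=28
d=1 and a=2a₀=28 at k=5, so the next step gives (m, d) = (14, 22) again — its k=1 value — and the period has length 5.

[14; 1, 3, 3, 1, 28]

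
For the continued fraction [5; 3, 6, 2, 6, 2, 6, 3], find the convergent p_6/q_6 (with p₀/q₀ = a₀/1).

19625/3691

Using pₖ = aₖpₖ₋₁ + pₖ₋₂, qₖ = aₖqₖ₋₁ + qₖ₋₂ (with p₋₁=1, p₋₂=0, q₋₁=0, q₋₂=1):
  k=0: a=5, p=5, q=1
  k=1: a=3, p=16, q=3
  k=2: a=6, p=101, q=19
  k=3: a=2, p=218, q=41
  k=4: a=6, p=1409, q=265
  k=5: a=2, p=3036, q=571
  k=6: a=6, p=19625, q=3691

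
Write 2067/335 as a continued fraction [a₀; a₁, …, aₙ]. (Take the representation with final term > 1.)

[6; 5, 1, 7, 7]

2067 = 6*335 + 57
335 = 5*57 + 50
57 = 1*50 + 7
50 = 7*7 + 1
7 = 7*1 + 0  (stop)
So 2067/335 = [6; 5, 1, 7, 7].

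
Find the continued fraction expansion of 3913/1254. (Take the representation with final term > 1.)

[3; 8, 3, 3, 1, 1, 6]

3913 = 3×1254 + 151
1254 = 8×151 + 46
151 = 3×46 + 13
46 = 3×13 + 7
13 = 1×7 + 6
7 = 1×6 + 1
6 = 6×1 + 0  (stop)
So 3913/1254 = [3; 8, 3, 3, 1, 1, 6].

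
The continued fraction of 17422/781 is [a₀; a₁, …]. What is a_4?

17422 = 22·781 + 240   →  a_0 = 22
781 = 3·240 + 61   →  a_1 = 3
240 = 3·61 + 57   →  a_2 = 3
61 = 1·57 + 4   →  a_3 = 1
57 = 14·4 + 1   →  a_4 = 14

14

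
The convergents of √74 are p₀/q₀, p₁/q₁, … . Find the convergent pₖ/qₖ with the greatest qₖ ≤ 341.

√74 = [8; 1, 1, 1, 1, 16, …] (period length 5).
Convergents:
  p_0/q_0 = 8/1
  p_1/q_1 = 9/1
  p_2/q_2 = 17/2
  p_3/q_3 = 26/3
  p_4/q_4 = 43/5
  p_5/q_5 = 714/83
  p_6/q_6 = 757/88
  p_7/q_7 = 1471/171
  p_8/q_8 = 2228/259
  p_9/q_9 = 3699/430
q_8 = 259 ≤ 341 < 430 = q_9, so the answer is 2228/259.

2228/259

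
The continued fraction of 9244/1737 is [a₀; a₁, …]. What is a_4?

6

9244 = 5·1737 + 559   →  a_0 = 5
1737 = 3·559 + 60   →  a_1 = 3
559 = 9·60 + 19   →  a_2 = 9
60 = 3·19 + 3   →  a_3 = 3
19 = 6·3 + 1   →  a_4 = 6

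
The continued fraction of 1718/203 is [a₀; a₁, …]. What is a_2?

1718 = 8·203 + 94   →  a_0 = 8
203 = 2·94 + 15   →  a_1 = 2
94 = 6·15 + 4   →  a_2 = 6

6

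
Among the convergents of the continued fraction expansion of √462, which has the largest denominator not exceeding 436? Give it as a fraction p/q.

3697/172

√462 = [21; 2, 42, …] (period length 2).
Convergents:
  p_0/q_0 = 21/1
  p_1/q_1 = 43/2
  p_2/q_2 = 1827/85
  p_3/q_3 = 3697/172
  p_4/q_4 = 157101/7309
q_3 = 172 ≤ 436 < 7309 = q_4, so the answer is 3697/172.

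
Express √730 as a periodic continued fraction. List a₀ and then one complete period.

[27; 54]

a₀ = ⌊√730⌋ = 27.
With m₀=0, d₀=1 and mₖ₊₁ = dₖaₖ − mₖ, dₖ₊₁ = (n − mₖ₊₁²)/dₖ, aₖ₊₁ = ⌊(a₀+mₖ₊₁)/dₖ₊₁⌋:
  k=1: m=27, d=1, a=54
d=1 and a=2a₀=54 at k=1, so the next step gives (m, d) = (27, 1) again — its k=1 value — and the period has length 1.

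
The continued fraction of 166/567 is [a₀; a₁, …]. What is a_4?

166 = 0·567 + 166   →  a_0 = 0
567 = 3·166 + 69   →  a_1 = 3
166 = 2·69 + 28   →  a_2 = 2
69 = 2·28 + 13   →  a_3 = 2
28 = 2·13 + 2   →  a_4 = 2

2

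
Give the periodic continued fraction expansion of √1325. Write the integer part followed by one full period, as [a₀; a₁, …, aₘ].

[36; 2, 2, 72]

a₀ = ⌊√1325⌋ = 36.
With m₀=0, d₀=1 and mₖ₊₁ = dₖaₖ − mₖ, dₖ₊₁ = (n − mₖ₊₁²)/dₖ, aₖ₊₁ = ⌊(a₀+mₖ₊₁)/dₖ₊₁⌋:
  k=1: m=36, d=29, a=2
  k=2: m=22, d=29, a=2
  k=3: m=36, d=1, a=72
d=1 and a=2a₀=72 at k=3, so the next step gives (m, d) = (36, 29) again — its k=1 value — and the period has length 3.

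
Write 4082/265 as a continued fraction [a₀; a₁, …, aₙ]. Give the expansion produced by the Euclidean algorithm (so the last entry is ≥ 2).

4082 = 15·265 + 107
265 = 2·107 + 51
107 = 2·51 + 5
51 = 10·5 + 1
5 = 5·1 + 0  (stop)
So 4082/265 = [15; 2, 2, 10, 5].

[15; 2, 2, 10, 5]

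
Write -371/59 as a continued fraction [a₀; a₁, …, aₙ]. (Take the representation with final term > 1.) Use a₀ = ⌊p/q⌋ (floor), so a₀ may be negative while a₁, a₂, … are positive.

-371 = -7*59 + 42
59 = 1*42 + 17
42 = 2*17 + 8
17 = 2*8 + 1
8 = 8*1 + 0  (stop)
So -371/59 = [-7; 1, 2, 2, 8].

[-7; 1, 2, 2, 8]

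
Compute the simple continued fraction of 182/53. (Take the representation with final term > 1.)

[3; 2, 3, 3, 2]

182 = 3·53 + 23
53 = 2·23 + 7
23 = 3·7 + 2
7 = 3·2 + 1
2 = 2·1 + 0  (stop)
So 182/53 = [3; 2, 3, 3, 2].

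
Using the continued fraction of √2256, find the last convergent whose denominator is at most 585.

√2256 = [47; 2, 94, …] (period length 2).
Convergents:
  p_0/q_0 = 47/1
  p_1/q_1 = 95/2
  p_2/q_2 = 8977/189
  p_3/q_3 = 18049/380
  p_4/q_4 = 1705583/35909
q_3 = 380 ≤ 585 < 35909 = q_4, so the answer is 18049/380.

18049/380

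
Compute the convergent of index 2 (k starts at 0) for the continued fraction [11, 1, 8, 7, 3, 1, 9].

107/9

Using pₖ = aₖpₖ₋₁ + pₖ₋₂, qₖ = aₖqₖ₋₁ + qₖ₋₂ (with p₋₁=1, p₋₂=0, q₋₁=0, q₋₂=1):
  k=0: a=11, p=11, q=1
  k=1: a=1, p=12, q=1
  k=2: a=8, p=107, q=9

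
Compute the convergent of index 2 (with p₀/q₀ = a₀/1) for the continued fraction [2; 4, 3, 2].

Using pₖ = aₖpₖ₋₁ + pₖ₋₂, qₖ = aₖqₖ₋₁ + qₖ₋₂ (with p₋₁=1, p₋₂=0, q₋₁=0, q₋₂=1):
  k=0: a=2, p=2, q=1
  k=1: a=4, p=9, q=4
  k=2: a=3, p=29, q=13

29/13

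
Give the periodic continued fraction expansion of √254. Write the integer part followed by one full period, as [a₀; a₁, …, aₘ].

a₀ = ⌊√254⌋ = 15.
With m₀=0, d₀=1 and mₖ₊₁ = dₖaₖ − mₖ, dₖ₊₁ = (n − mₖ₊₁²)/dₖ, aₖ₊₁ = ⌊(a₀+mₖ₊₁)/dₖ₊₁⌋:
  k=1: m=15, d=29, a=1
  k=2: m=14, d=2, a=14
  k=3: m=14, d=29, a=1
  k=4: m=15, d=1, a=30
d=1 and a=2a₀=30 at k=4, so the next step gives (m, d) = (15, 29) again — its k=1 value — and the period has length 4.

[15; 1, 14, 1, 30]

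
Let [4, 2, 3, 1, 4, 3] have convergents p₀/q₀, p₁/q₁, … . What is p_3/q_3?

40/9

Using pₖ = aₖpₖ₋₁ + pₖ₋₂, qₖ = aₖqₖ₋₁ + qₖ₋₂ (with p₋₁=1, p₋₂=0, q₋₁=0, q₋₂=1):
  k=0: a=4, p=4, q=1
  k=1: a=2, p=9, q=2
  k=2: a=3, p=31, q=7
  k=3: a=1, p=40, q=9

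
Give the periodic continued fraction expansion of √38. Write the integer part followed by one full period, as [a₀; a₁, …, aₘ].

[6; 6, 12]

a₀ = ⌊√38⌋ = 6.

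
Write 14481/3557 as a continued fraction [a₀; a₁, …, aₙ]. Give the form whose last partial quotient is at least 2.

14481 = 4*3557 + 253
3557 = 14*253 + 15
253 = 16*15 + 13
15 = 1*13 + 2
13 = 6*2 + 1
2 = 2*1 + 0  (stop)
So 14481/3557 = [4; 14, 16, 1, 6, 2].

[4; 14, 16, 1, 6, 2]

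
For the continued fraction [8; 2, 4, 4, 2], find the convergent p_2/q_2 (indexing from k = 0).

76/9

Using pₖ = aₖpₖ₋₁ + pₖ₋₂, qₖ = aₖqₖ₋₁ + qₖ₋₂ (with p₋₁=1, p₋₂=0, q₋₁=0, q₋₂=1):
  k=0: a=8, p=8, q=1
  k=1: a=2, p=17, q=2
  k=2: a=4, p=76, q=9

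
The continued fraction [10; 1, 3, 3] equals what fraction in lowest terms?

Using pₖ = aₖpₖ₋₁ + pₖ₋₂ and qₖ = aₖqₖ₋₁ + qₖ₋₂:
  k=0: a=10, p=10, q=1
  k=1: a=1, p=11, q=1
  k=2: a=3, p=43, q=4
  k=3: a=3, p=140, q=13

140/13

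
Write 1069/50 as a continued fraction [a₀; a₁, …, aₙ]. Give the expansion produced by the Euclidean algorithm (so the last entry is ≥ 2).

1069 = 21×50 + 19
50 = 2×19 + 12
19 = 1×12 + 7
12 = 1×7 + 5
7 = 1×5 + 2
5 = 2×2 + 1
2 = 2×1 + 0  (stop)
So 1069/50 = [21; 2, 1, 1, 1, 2, 2].

[21; 2, 1, 1, 1, 2, 2]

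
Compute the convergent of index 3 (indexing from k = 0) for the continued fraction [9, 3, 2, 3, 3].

223/24

Using pₖ = aₖpₖ₋₁ + pₖ₋₂, qₖ = aₖqₖ₋₁ + qₖ₋₂ (with p₋₁=1, p₋₂=0, q₋₁=0, q₋₂=1):
  k=0: a=9, p=9, q=1
  k=1: a=3, p=28, q=3
  k=2: a=2, p=65, q=7
  k=3: a=3, p=223, q=24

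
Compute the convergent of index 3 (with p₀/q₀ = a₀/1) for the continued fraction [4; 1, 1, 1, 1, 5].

Using pₖ = aₖpₖ₋₁ + pₖ₋₂, qₖ = aₖqₖ₋₁ + qₖ₋₂ (with p₋₁=1, p₋₂=0, q₋₁=0, q₋₂=1):
  k=0: a=4, p=4, q=1
  k=1: a=1, p=5, q=1
  k=2: a=1, p=9, q=2
  k=3: a=1, p=14, q=3

14/3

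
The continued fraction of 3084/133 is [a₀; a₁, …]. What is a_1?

5

3084 = 23·133 + 25   →  a_0 = 23
133 = 5·25 + 8   →  a_1 = 5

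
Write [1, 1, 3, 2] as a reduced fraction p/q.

16/9

Using pₖ = aₖpₖ₋₁ + pₖ₋₂ and qₖ = aₖqₖ₋₁ + qₖ₋₂:
  k=0: a=1, p=1, q=1
  k=1: a=1, p=2, q=1
  k=2: a=3, p=7, q=4
  k=3: a=2, p=16, q=9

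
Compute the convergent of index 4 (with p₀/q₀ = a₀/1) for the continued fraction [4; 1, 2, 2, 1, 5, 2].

47/10

Using pₖ = aₖpₖ₋₁ + pₖ₋₂, qₖ = aₖqₖ₋₁ + qₖ₋₂ (with p₋₁=1, p₋₂=0, q₋₁=0, q₋₂=1):
  k=0: a=4, p=4, q=1
  k=1: a=1, p=5, q=1
  k=2: a=2, p=14, q=3
  k=3: a=2, p=33, q=7
  k=4: a=1, p=47, q=10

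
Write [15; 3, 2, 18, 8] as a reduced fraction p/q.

Fold from the inside: start with 8/1.
  18 + 1/8 = 145/8
  2 + 8/145 = 298/145
  3 + 145/298 = 1039/298
  15 + 298/1039 = 15883/1039

15883/1039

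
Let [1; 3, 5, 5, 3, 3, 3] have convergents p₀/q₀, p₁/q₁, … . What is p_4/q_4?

348/265

Using pₖ = aₖpₖ₋₁ + pₖ₋₂, qₖ = aₖqₖ₋₁ + qₖ₋₂ (with p₋₁=1, p₋₂=0, q₋₁=0, q₋₂=1):
  k=0: a=1, p=1, q=1
  k=1: a=3, p=4, q=3
  k=2: a=5, p=21, q=16
  k=3: a=5, p=109, q=83
  k=4: a=3, p=348, q=265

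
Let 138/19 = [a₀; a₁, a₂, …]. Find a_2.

138 = 7·19 + 5   →  a_0 = 7
19 = 3·5 + 4   →  a_1 = 3
5 = 1·4 + 1   →  a_2 = 1

1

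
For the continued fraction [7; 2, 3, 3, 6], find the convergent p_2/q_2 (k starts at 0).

52/7

Using pₖ = aₖpₖ₋₁ + pₖ₋₂, qₖ = aₖqₖ₋₁ + qₖ₋₂ (with p₋₁=1, p₋₂=0, q₋₁=0, q₋₂=1):
  k=0: a=7, p=7, q=1
  k=1: a=2, p=15, q=2
  k=2: a=3, p=52, q=7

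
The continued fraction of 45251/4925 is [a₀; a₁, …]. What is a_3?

7

45251 = 9·4925 + 926   →  a_0 = 9
4925 = 5·926 + 295   →  a_1 = 5
926 = 3·295 + 41   →  a_2 = 3
295 = 7·41 + 8   →  a_3 = 7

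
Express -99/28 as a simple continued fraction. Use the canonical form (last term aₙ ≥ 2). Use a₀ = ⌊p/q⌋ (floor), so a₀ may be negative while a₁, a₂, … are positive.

-99 = -4*28 + 13
28 = 2*13 + 2
13 = 6*2 + 1
2 = 2*1 + 0  (stop)
So -99/28 = [-4; 2, 6, 2].

[-4; 2, 6, 2]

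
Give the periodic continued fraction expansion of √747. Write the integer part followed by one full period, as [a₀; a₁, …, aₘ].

[27; 3, 54]

a₀ = ⌊√747⌋ = 27.
With m₀=0, d₀=1 and mₖ₊₁ = dₖaₖ − mₖ, dₖ₊₁ = (n − mₖ₊₁²)/dₖ, aₖ₊₁ = ⌊(a₀+mₖ₊₁)/dₖ₊₁⌋:
  k=1: m=27, d=18, a=3
  k=2: m=27, d=1, a=54
d=1 and a=2a₀=54 at k=2, so the next step gives (m, d) = (27, 18) again — its k=1 value — and the period has length 2.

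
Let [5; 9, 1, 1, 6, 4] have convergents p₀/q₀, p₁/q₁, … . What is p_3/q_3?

97/19

Using pₖ = aₖpₖ₋₁ + pₖ₋₂, qₖ = aₖqₖ₋₁ + qₖ₋₂ (with p₋₁=1, p₋₂=0, q₋₁=0, q₋₂=1):
  k=0: a=5, p=5, q=1
  k=1: a=9, p=46, q=9
  k=2: a=1, p=51, q=10
  k=3: a=1, p=97, q=19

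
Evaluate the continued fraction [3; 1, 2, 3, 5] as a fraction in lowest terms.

Fold from the inside: start with 5/1.
  3 + 1/5 = 16/5
  2 + 5/16 = 37/16
  1 + 16/37 = 53/37
  3 + 37/53 = 196/53

196/53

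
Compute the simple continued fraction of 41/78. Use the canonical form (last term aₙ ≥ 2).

41 = 0·78 + 41
78 = 1·41 + 37
41 = 1·37 + 4
37 = 9·4 + 1
4 = 4·1 + 0  (stop)
So 41/78 = [0; 1, 1, 9, 4].

[0; 1, 1, 9, 4]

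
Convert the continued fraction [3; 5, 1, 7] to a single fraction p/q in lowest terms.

Fold from the inside: start with 7/1.
  1 + 1/7 = 8/7
  5 + 7/8 = 47/8
  3 + 8/47 = 149/47

149/47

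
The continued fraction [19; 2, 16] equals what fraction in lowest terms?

643/33

Using pₖ = aₖpₖ₋₁ + pₖ₋₂ and qₖ = aₖqₖ₋₁ + qₖ₋₂:
  k=0: a=19, p=19, q=1
  k=1: a=2, p=39, q=2
  k=2: a=16, p=643, q=33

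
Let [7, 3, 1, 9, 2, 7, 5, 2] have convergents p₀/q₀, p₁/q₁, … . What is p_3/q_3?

Using pₖ = aₖpₖ₋₁ + pₖ₋₂, qₖ = aₖqₖ₋₁ + qₖ₋₂ (with p₋₁=1, p₋₂=0, q₋₁=0, q₋₂=1):
  k=0: a=7, p=7, q=1
  k=1: a=3, p=22, q=3
  k=2: a=1, p=29, q=4
  k=3: a=9, p=283, q=39

283/39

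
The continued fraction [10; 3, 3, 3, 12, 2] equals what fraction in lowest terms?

Fold from the inside: start with 2/1.
  12 + 1/2 = 25/2
  3 + 2/25 = 77/25
  3 + 25/77 = 256/77
  3 + 77/256 = 845/256
  10 + 256/845 = 8706/845

8706/845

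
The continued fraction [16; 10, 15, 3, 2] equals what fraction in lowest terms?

17339/1077

Using pₖ = aₖpₖ₋₁ + pₖ₋₂ and qₖ = aₖqₖ₋₁ + qₖ₋₂:
  k=0: a=16, p=16, q=1
  k=1: a=10, p=161, q=10
  k=2: a=15, p=2431, q=151
  k=3: a=3, p=7454, q=463
  k=4: a=2, p=17339, q=1077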